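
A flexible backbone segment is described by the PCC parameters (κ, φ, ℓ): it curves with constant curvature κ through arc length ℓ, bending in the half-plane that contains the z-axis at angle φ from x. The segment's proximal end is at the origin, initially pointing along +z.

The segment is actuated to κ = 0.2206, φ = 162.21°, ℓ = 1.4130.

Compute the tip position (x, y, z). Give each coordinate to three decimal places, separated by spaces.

-0.208 0.067 1.390

θ = κ·ℓ = 0.2206 × 1.4130 = 0.31171 rad
ρ = (1 − cos θ)/κ = (1 − 0.95181)/0.2206 = 0.21844
z = sin θ / κ = 0.30668/0.2206 = 1.39023
x = ρ cos φ = 0.21844 × cos(162.21°) = -0.20800
y = ρ sin φ = 0.21844 × sin(162.21°) = 0.06674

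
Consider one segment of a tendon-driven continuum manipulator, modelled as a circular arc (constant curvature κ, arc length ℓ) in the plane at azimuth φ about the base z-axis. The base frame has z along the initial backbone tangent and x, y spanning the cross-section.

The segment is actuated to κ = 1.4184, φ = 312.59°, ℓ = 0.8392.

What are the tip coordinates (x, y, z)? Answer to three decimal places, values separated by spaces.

θ = κ·ℓ = 1.4184 × 0.8392 = 1.19032 rad
ρ = (1 − cos θ)/κ = (1 − 0.37136)/1.4184 = 0.44320
z = sin θ / κ = 0.92849/1.4184 = 0.65460
x = ρ cos φ = 0.44320 × cos(312.59°) = 0.29994
y = ρ sin φ = 0.44320 × sin(312.59°) = -0.32629

0.300 -0.326 0.655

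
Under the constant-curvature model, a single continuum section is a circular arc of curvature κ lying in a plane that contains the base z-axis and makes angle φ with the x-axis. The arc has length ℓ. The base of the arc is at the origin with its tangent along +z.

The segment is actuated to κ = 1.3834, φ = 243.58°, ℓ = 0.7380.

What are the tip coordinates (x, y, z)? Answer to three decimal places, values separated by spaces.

-0.154 -0.309 0.616

θ = κ·ℓ = 1.3834 × 0.7380 = 1.02095 rad
ρ = (1 − cos θ)/κ = (1 − 0.52256)/1.3834 = 0.34512
z = sin θ / κ = 0.85260/1.3834 = 0.61631
x = ρ cos φ = 0.34512 × cos(243.58°) = -0.15356
y = ρ sin φ = 0.34512 × sin(243.58°) = -0.30908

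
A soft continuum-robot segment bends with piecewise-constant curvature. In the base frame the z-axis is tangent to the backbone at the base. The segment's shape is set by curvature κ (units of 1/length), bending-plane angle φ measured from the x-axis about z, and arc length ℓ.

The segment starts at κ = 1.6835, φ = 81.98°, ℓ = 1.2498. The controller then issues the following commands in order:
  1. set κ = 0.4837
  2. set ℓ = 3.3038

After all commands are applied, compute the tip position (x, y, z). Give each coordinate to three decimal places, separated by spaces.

0.296 2.103 2.067

initial: κ=1.6835, φ=81.98°, ℓ=1.2498
cmd 1: set κ=0.4837 → (κ,φ,ℓ)=(0.4837,81.98°,1.2498) → tip=(0.0511,0.3628,1.1751)
cmd 2: set ℓ=3.3038 → (κ,φ,ℓ)=(0.4837,81.98°,3.3038) → tip=(0.2963,2.1030,2.0666)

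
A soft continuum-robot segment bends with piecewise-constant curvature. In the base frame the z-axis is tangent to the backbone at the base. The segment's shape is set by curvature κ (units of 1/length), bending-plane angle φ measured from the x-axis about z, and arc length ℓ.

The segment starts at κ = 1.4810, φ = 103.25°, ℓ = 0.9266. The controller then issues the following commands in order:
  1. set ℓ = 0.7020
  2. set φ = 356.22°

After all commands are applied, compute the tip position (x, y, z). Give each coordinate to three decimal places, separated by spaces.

initial: κ=1.4810, φ=103.25°, ℓ=0.9266
cmd 1: set ℓ=0.7020 → (κ,φ,ℓ)=(1.4810,103.25°,0.7020) → tip=(-0.0764,0.3243,0.5822)
cmd 2: set φ=356.22° → (κ,φ,ℓ)=(1.4810,356.22°,0.7020) → tip=(0.3325,-0.0220,0.5822)

0.332 -0.022 0.582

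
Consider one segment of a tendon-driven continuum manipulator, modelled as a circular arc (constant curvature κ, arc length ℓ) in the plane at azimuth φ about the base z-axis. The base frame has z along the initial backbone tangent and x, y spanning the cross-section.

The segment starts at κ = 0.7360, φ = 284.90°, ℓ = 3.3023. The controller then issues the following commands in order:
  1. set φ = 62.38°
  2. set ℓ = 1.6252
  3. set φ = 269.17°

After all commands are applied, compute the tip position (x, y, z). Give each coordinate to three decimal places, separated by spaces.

-0.012 -0.861 1.264

initial: κ=0.7360, φ=284.90°, ℓ=3.3023
cmd 1: set φ=62.38° → (κ,φ,ℓ)=(0.7360,62.38°,3.3023) → tip=(1.1071,2.1160,0.8868)
cmd 2: set ℓ=1.6252 → (κ,φ,ℓ)=(0.7360,62.38°,1.6252) → tip=(0.3994,0.7633,1.2645)
cmd 3: set φ=269.17° → (κ,φ,ℓ)=(0.7360,269.17°,1.6252) → tip=(-0.0125,-0.8614,1.2645)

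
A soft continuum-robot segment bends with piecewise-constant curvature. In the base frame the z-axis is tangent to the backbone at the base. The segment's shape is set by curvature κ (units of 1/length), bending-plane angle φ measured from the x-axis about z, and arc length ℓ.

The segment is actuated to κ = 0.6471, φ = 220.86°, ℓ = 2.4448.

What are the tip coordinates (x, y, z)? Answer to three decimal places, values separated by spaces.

θ = κ·ℓ = 0.6471 × 2.4448 = 1.58203 rad
ρ = (1 − cos θ)/κ = (1 − -0.01123)/0.6471 = 1.56272
z = sin θ / κ = 0.99994/0.6471 = 1.54526
x = ρ cos φ = 1.56272 × cos(220.86°) = -1.18190
y = ρ sin φ = 1.56272 × sin(220.86°) = -1.02235

-1.182 -1.022 1.545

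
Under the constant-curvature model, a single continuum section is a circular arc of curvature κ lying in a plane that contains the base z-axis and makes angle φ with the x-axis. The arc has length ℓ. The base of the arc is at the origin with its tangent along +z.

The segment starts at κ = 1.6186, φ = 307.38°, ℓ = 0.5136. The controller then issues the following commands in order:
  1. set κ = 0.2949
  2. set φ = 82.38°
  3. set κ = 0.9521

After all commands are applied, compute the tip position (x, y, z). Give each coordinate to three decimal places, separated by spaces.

initial: κ=1.6186, φ=307.38°, ℓ=0.5136
cmd 1: set κ=0.2949 → (κ,φ,ℓ)=(0.2949,307.38°,0.5136) → tip=(0.0236,-0.0308,0.5116)
cmd 2: set φ=82.38° → (κ,φ,ℓ)=(0.2949,82.38°,0.5136) → tip=(0.0051,0.0385,0.5116)
cmd 3: set κ=0.9521 → (κ,φ,ℓ)=(0.9521,82.38°,0.5136) → tip=(0.0163,0.1220,0.4934)

0.016 0.122 0.493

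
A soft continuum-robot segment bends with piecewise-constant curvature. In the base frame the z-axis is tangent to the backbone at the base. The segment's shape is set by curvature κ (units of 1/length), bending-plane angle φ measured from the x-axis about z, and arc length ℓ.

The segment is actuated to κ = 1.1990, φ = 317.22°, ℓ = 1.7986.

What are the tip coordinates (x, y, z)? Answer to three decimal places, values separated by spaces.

θ = κ·ℓ = 1.1990 × 1.7986 = 2.15652 rad
ρ = (1 − cos θ)/κ = (1 − -0.55280)/1.1990 = 1.29508
z = sin θ / κ = 0.83331/1.1990 = 0.69501
x = ρ cos φ = 1.29508 × cos(317.22°) = 0.95055
y = ρ sin φ = 1.29508 × sin(317.22°) = -0.87960

0.951 -0.880 0.695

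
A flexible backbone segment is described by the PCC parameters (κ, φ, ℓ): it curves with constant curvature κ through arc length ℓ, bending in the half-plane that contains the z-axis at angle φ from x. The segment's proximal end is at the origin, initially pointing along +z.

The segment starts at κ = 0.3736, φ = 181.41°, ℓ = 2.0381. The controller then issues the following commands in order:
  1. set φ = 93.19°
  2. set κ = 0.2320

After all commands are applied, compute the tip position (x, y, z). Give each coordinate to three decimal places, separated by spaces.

initial: κ=0.3736, φ=181.41°, ℓ=2.0381
cmd 1: set φ=93.19° → (κ,φ,ℓ)=(0.3736,93.19°,2.0381) → tip=(-0.0411,0.7380,1.8468)
cmd 2: set κ=0.2320 → (κ,φ,ℓ)=(0.2320,93.19°,2.0381) → tip=(-0.0263,0.4722,1.9630)

-0.026 0.472 1.963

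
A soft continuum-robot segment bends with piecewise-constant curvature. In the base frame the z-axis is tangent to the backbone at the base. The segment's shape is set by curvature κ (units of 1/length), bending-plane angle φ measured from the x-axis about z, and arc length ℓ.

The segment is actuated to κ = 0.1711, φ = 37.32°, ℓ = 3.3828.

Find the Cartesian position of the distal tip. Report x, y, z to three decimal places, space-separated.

0.757 0.577 3.197

θ = κ·ℓ = 0.1711 × 3.3828 = 0.57880 rad
ρ = (1 − cos θ)/κ = (1 − 0.83712)/0.1711 = 0.95195
z = sin θ / κ = 0.54702/0.1711 = 3.19706
x = ρ cos φ = 0.95195 × cos(37.32°) = 0.75705
y = ρ sin φ = 0.95195 × sin(37.32°) = 0.57714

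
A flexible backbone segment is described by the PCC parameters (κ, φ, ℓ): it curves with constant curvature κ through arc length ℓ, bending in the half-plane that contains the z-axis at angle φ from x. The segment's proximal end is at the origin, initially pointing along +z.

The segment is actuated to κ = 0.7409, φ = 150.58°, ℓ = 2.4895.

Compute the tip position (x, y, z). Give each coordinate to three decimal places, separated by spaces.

-1.493 0.842 1.299

θ = κ·ℓ = 0.7409 × 2.4895 = 1.84447 rad
ρ = (1 − cos θ)/κ = (1 − -0.27027)/0.7409 = 1.71450
z = sin θ / κ = 0.96278/0.7409 = 1.29948
x = ρ cos φ = 1.71450 × cos(150.58°) = -1.49340
y = ρ sin φ = 1.71450 × sin(150.58°) = 0.84217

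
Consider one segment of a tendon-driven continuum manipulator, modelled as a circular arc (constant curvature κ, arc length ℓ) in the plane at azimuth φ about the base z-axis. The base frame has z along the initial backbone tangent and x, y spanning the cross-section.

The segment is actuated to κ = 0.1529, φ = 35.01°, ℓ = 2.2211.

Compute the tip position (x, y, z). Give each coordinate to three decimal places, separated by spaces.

0.306 0.214 2.179

θ = κ·ℓ = 0.1529 × 2.2211 = 0.33961 rad
ρ = (1 − cos θ)/κ = (1 − 0.94289)/0.1529 = 0.37354
z = sin θ / κ = 0.33312/0.1529 = 2.17865
x = ρ cos φ = 0.37354 × cos(35.01°) = 0.30595
y = ρ sin φ = 0.37354 × sin(35.01°) = 0.21431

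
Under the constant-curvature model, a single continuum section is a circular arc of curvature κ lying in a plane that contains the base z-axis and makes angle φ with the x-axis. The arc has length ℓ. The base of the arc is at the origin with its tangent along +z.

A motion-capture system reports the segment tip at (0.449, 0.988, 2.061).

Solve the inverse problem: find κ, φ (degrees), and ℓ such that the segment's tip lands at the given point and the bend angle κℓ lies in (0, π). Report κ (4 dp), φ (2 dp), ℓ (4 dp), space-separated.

0.4001 65.56 2.4230

ρ = √(x²+y²) = √(0.449² + 0.988²) = 1.08524
φ = atan2(y, x) mod 360° = atan2(0.988, 0.449) = 65.5604°
|p|² = ρ² + z² = 1.08524² + 2.061² = 5.42547
κ = 2ρ / |p|² = 2×1.08524 / 5.42547 = 0.40005
θ = 2·atan2(ρ, z) = 2·atan2(1.08524, 2.061) = 0.96934 rad
ℓ = θ/κ = 0.96934/0.40005 = 2.42302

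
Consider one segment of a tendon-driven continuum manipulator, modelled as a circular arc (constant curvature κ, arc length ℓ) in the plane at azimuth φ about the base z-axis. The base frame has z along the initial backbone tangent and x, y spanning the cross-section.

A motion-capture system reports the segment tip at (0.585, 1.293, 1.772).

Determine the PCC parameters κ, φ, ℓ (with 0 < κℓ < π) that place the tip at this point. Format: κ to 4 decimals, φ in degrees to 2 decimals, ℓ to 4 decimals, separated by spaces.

0.5507 65.66 2.4524

ρ = √(x²+y²) = √(0.585² + 1.293²) = 1.41918
φ = atan2(y, x) mod 360° = atan2(1.293, 0.585) = 65.6563°
|p|² = ρ² + z² = 1.41918² + 1.772² = 5.15406
κ = 2ρ / |p|² = 2×1.41918 / 5.15406 = 0.55070
θ = 2·atan2(ρ, z) = 2·atan2(1.41918, 1.772) = 1.35057 rad
ℓ = θ/κ = 1.35057/0.55070 = 2.45244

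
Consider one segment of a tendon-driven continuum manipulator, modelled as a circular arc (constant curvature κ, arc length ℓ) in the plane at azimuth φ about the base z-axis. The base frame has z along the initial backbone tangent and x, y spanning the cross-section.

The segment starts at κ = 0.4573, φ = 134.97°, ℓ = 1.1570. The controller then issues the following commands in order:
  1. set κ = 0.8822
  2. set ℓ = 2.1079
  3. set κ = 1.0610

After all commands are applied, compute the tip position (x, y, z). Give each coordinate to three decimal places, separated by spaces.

-1.077 1.079 0.741

initial: κ=0.4573, φ=134.97°, ℓ=1.1570
cmd 1: set κ=0.8822 → (κ,φ,ℓ)=(0.8822,134.97°,1.1570) → tip=(-0.3823,0.3827,0.9663)
cmd 2: set ℓ=2.1079 → (κ,φ,ℓ)=(0.8822,134.97°,2.1079) → tip=(-1.0293,1.0303,1.0866)
cmd 3: set κ=1.0610 → (κ,φ,ℓ)=(1.0610,134.97°,2.1079) → tip=(-1.0775,1.0786,0.7413)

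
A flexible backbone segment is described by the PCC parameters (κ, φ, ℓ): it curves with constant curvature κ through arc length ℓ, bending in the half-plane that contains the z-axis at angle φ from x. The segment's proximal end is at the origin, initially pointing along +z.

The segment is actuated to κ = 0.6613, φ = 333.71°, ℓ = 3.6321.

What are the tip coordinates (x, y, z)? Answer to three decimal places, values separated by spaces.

2.357 -1.165 1.019

θ = κ·ℓ = 0.6613 × 3.6321 = 2.40191 rad
ρ = (1 − cos θ)/κ = (1 − -0.73868)/0.6613 = 2.62919
z = sin θ / κ = 0.67406/0.6613 = 1.01929
x = ρ cos φ = 2.62919 × cos(333.71°) = 2.35723
y = ρ sin φ = 2.62919 × sin(333.71°) = -1.16451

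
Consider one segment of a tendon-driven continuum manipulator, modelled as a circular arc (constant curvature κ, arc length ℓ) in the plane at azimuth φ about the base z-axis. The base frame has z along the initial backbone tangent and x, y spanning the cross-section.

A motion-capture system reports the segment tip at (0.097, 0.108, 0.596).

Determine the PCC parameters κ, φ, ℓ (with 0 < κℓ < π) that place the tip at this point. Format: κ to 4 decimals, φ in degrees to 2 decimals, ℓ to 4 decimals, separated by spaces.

0.7716 48.07 0.6193

ρ = √(x²+y²) = √(0.097² + 0.108²) = 0.14517
φ = atan2(y, x) mod 360° = atan2(0.108, 0.097) = 48.0715°
|p|² = ρ² + z² = 0.14517² + 0.596² = 0.37629
κ = 2ρ / |p|² = 2×0.14517 / 0.37629 = 0.77156
θ = 2·atan2(ρ, z) = 2·atan2(0.14517, 0.596) = 0.47783 rad
ℓ = θ/κ = 0.47783/0.77156 = 0.61930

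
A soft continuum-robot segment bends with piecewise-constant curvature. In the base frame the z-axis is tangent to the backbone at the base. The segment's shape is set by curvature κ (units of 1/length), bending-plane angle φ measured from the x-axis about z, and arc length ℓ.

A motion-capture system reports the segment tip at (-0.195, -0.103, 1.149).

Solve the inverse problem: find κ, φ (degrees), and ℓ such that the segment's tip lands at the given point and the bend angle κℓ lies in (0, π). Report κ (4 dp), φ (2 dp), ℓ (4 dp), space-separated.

0.3222 207.84 1.1770

ρ = √(x²+y²) = √(-0.195² + -0.103²) = 0.22053
φ = atan2(y, x) mod 360° = atan2(-0.103, -0.195) = 207.8432°
|p|² = ρ² + z² = 0.22053² + 1.149² = 1.36884
κ = 2ρ / |p|² = 2×0.22053 / 1.36884 = 0.32222
θ = 2·atan2(ρ, z) = 2·atan2(0.22053, 1.149) = 0.37925 rad
ℓ = θ/κ = 0.37925/0.32222 = 1.17701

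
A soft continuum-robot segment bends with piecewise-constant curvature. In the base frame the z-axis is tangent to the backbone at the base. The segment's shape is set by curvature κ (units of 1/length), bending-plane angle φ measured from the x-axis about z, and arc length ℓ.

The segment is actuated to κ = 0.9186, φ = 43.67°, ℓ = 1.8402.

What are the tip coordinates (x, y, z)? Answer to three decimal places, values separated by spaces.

0.881 0.841 1.081

θ = κ·ℓ = 0.9186 × 1.8402 = 1.69041 rad
ρ = (1 − cos θ)/κ = (1 − -0.11933)/0.9186 = 1.21851
z = sin θ / κ = 0.99286/0.9186 = 1.08084
x = ρ cos φ = 1.21851 × cos(43.67°) = 0.88139
y = ρ sin φ = 1.21851 × sin(43.67°) = 0.84139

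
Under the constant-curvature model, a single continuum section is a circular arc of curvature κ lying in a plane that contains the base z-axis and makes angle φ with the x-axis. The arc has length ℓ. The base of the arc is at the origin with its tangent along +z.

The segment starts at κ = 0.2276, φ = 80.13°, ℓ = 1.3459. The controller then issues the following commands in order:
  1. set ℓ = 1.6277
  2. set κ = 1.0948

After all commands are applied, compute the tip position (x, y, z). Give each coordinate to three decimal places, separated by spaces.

0.189 1.089 0.893

initial: κ=0.2276, φ=80.13°, ℓ=1.3459
cmd 1: set ℓ=1.6277 → (κ,φ,ℓ)=(0.2276,80.13°,1.6277) → tip=(0.0511,0.2937,1.5907)
cmd 2: set κ=1.0948 → (κ,φ,ℓ)=(1.0948,80.13°,1.6277) → tip=(0.1894,1.0885,0.8931)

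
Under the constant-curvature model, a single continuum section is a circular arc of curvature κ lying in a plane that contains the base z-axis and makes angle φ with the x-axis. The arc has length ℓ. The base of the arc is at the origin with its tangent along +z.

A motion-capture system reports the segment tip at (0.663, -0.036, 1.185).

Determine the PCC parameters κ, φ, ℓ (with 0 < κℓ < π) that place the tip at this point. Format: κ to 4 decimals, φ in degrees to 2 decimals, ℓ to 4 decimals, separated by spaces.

ρ = √(x²+y²) = √(0.663² + -0.036²) = 0.66398
φ = atan2(y, x) mod 360° = atan2(-0.036, 0.663) = 356.8920°
|p|² = ρ² + z² = 0.66398² + 1.185² = 1.84509
κ = 2ρ / |p|² = 2×0.66398 / 1.84509 = 0.71972
θ = 2·atan2(ρ, z) = 2·atan2(0.66398, 1.185) = 1.02146 rad
ℓ = θ/κ = 1.02146/0.71972 = 1.41924

0.7197 356.89 1.4192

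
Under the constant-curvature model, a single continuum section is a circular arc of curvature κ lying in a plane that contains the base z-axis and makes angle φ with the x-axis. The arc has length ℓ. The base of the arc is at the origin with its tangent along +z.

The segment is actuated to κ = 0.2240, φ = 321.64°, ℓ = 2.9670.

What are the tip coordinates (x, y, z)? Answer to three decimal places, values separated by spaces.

θ = κ·ℓ = 0.2240 × 2.9670 = 0.66461 rad
ρ = (1 − cos θ)/κ = (1 − 0.78716)/0.2240 = 0.95018
z = sin θ / κ = 0.61675/0.2240 = 2.75335
x = ρ cos φ = 0.95018 × cos(321.64°) = 0.74507
y = ρ sin φ = 0.95018 × sin(321.64°) = -0.58969

0.745 -0.590 2.753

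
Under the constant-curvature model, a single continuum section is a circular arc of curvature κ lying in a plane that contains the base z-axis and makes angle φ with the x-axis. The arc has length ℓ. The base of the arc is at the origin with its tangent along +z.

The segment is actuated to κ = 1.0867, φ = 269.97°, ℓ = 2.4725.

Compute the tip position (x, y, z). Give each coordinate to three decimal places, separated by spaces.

-0.001 -1.747 0.404

θ = κ·ℓ = 1.0867 × 2.4725 = 2.68687 rad
ρ = (1 − cos θ)/κ = (1 − -0.89838)/1.0867 = 1.74692
z = sin θ / κ = 0.43922/1.0867 = 0.40418
x = ρ cos φ = 1.74692 × cos(269.97°) = -0.00091
y = ρ sin φ = 1.74692 × sin(269.97°) = -1.74692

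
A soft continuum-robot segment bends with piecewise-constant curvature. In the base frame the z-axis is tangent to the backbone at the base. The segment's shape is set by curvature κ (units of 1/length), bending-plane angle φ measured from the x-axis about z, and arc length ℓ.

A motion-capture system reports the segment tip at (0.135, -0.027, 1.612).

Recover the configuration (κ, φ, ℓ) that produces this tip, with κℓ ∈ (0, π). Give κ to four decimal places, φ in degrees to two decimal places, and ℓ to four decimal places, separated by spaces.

ρ = √(x²+y²) = √(0.135² + -0.027²) = 0.13767
φ = atan2(y, x) mod 360° = atan2(-0.027, 0.135) = 348.6901°
|p|² = ρ² + z² = 0.13767² + 1.612² = 2.61750
κ = 2ρ / |p|² = 2×0.13767 / 2.61750 = 0.10519
θ = 2·atan2(ρ, z) = 2·atan2(0.13767, 1.612) = 0.17040 rad
ℓ = θ/κ = 0.17040/0.10519 = 1.61983

0.1052 348.69 1.6198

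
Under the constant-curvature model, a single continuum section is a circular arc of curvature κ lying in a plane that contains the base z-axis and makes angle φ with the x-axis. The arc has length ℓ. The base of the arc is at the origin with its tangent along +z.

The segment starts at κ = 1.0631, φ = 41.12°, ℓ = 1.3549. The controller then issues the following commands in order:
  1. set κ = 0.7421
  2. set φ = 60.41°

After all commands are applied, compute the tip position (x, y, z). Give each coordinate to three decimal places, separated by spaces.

initial: κ=1.0631, φ=41.12°, ℓ=1.3549
cmd 1: set κ=0.7421 → (κ,φ,ℓ)=(0.7421,41.12°,1.3549) → tip=(0.4713,0.4115,1.1379)
cmd 2: set φ=60.41° → (κ,φ,ℓ)=(0.7421,60.41°,1.3549) → tip=(0.3089,0.5441,1.1379)

0.309 0.544 1.138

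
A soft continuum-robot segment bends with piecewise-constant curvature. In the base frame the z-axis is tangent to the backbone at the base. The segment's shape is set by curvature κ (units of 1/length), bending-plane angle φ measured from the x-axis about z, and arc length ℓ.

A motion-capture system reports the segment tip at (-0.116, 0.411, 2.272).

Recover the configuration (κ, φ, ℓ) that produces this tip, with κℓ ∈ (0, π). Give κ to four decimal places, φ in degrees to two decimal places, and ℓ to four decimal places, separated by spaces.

ρ = √(x²+y²) = √(-0.116² + 0.411²) = 0.42706
φ = atan2(y, x) mod 360° = atan2(0.411, -0.116) = 105.7611°
|p|² = ρ² + z² = 0.42706² + 2.272² = 5.34436
κ = 2ρ / |p|² = 2×0.42706 / 5.34436 = 0.15982
θ = 2·atan2(ρ, z) = 2·atan2(0.42706, 2.272) = 0.37159 rad
ℓ = θ/κ = 0.37159/0.15982 = 2.32514

0.1598 105.76 2.3251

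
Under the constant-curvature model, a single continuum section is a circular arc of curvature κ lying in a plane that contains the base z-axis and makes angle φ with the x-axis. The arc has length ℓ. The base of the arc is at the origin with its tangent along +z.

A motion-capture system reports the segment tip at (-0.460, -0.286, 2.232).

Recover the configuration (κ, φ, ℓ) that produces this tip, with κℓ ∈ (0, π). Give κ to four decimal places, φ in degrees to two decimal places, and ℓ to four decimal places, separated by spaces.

ρ = √(x²+y²) = √(-0.460² + -0.286²) = 0.54166
φ = atan2(y, x) mod 360° = atan2(-0.286, -0.460) = 211.8708°
|p|² = ρ² + z² = 0.54166² + 2.232² = 5.27522
κ = 2ρ / |p|² = 2×0.54166 / 5.27522 = 0.20536
θ = 2·atan2(ρ, z) = 2·atan2(0.54166, 2.232) = 0.47615 rad
ℓ = θ/κ = 0.47615/0.20536 = 2.31863

0.2054 211.87 2.3186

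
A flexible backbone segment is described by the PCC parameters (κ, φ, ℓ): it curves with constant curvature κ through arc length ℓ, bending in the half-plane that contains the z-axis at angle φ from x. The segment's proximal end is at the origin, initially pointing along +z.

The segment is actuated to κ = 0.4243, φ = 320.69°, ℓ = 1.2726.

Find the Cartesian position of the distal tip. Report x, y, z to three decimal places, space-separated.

0.259 -0.212 1.212

θ = κ·ℓ = 0.4243 × 1.2726 = 0.53996 rad
ρ = (1 − cos θ)/κ = (1 − 0.85773)/0.4243 = 0.33531
z = sin θ / κ = 0.51411/0.4243 = 1.21166
x = ρ cos φ = 0.33531 × cos(320.69°) = 0.25944
y = ρ sin φ = 0.33531 × sin(320.69°) = -0.21243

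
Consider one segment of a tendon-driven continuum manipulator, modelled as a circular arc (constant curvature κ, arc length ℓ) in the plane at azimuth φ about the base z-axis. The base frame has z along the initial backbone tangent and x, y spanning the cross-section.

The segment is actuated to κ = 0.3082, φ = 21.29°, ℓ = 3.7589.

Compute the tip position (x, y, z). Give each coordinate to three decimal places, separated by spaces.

θ = κ·ℓ = 0.3082 × 3.7589 = 1.15849 rad
ρ = (1 − cos θ)/κ = (1 − 0.40072)/0.3082 = 1.94445
z = sin θ / κ = 0.91620/0.3082 = 2.97275
x = ρ cos φ = 1.94445 × cos(21.29°) = 1.81175
y = ρ sin φ = 1.94445 × sin(21.29°) = 0.70601

1.812 0.706 2.973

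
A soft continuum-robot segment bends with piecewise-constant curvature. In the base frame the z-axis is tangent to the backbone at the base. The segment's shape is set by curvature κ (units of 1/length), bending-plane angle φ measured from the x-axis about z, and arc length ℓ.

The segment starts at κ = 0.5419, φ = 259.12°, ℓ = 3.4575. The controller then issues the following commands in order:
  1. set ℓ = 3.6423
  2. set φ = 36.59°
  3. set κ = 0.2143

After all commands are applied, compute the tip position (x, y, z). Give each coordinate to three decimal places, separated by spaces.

1.085 0.805 3.284

initial: κ=0.5419, φ=259.12°, ℓ=3.4575
cmd 1: set ℓ=3.6423 → (κ,φ,ℓ)=(0.5419,259.12°,3.6423) → tip=(-0.4849,-2.5228,1.6975)
cmd 2: set φ=36.59° → (κ,φ,ℓ)=(0.5419,36.59°,3.6423) → tip=(2.0627,1.5313,1.6975)
cmd 3: set κ=0.2143 → (κ,φ,ℓ)=(0.2143,36.59°,3.6423) → tip=(1.0846,0.8052,3.2836)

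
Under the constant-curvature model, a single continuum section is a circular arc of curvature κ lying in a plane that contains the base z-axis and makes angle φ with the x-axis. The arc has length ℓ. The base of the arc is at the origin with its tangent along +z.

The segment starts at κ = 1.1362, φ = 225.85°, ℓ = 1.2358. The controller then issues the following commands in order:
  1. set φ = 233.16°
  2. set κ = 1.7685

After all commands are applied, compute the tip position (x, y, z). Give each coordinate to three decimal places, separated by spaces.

initial: κ=1.1362, φ=225.85°, ℓ=1.2358
cmd 1: set φ=233.16° → (κ,φ,ℓ)=(1.1362,233.16°,1.2358) → tip=(-0.4402,-0.5875,0.8679)
cmd 2: set κ=1.7685 → (κ,φ,ℓ)=(1.7685,233.16°,1.2358) → tip=(-0.5346,-0.7135,0.4619)

-0.535 -0.714 0.462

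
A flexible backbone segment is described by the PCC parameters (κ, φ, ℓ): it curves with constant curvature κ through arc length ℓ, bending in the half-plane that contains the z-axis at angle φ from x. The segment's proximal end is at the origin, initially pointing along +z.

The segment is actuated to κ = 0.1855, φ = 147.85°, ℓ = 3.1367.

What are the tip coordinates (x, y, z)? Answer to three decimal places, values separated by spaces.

θ = κ·ℓ = 0.1855 × 3.1367 = 0.58186 rad
ρ = (1 − cos θ)/κ = (1 − 0.83544)/0.1855 = 0.88710
z = sin θ / κ = 0.54958/0.1855 = 2.96268
x = ρ cos φ = 0.88710 × cos(147.85°) = -0.75107
y = ρ sin φ = 0.88710 × sin(147.85°) = 0.47206

-0.751 0.472 2.963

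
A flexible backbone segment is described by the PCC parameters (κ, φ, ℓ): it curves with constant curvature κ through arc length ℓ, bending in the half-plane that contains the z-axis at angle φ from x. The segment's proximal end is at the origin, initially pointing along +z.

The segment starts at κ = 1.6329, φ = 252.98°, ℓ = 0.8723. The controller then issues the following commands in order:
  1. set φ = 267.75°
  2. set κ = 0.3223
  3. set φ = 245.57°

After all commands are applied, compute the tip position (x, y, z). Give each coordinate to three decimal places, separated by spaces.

initial: κ=1.6329, φ=252.98°, ℓ=0.8723
cmd 1: set φ=267.75° → (κ,φ,ℓ)=(1.6329,267.75°,0.8723) → tip=(-0.0205,-0.5227,0.6059)
cmd 2: set κ=0.3223 → (κ,φ,ℓ)=(0.3223,267.75°,0.8723) → tip=(-0.0048,-0.1217,0.8609)
cmd 3: set φ=245.57° → (κ,φ,ℓ)=(0.3223,245.57°,0.8723) → tip=(-0.0504,-0.1109,0.8609)

-0.050 -0.111 0.861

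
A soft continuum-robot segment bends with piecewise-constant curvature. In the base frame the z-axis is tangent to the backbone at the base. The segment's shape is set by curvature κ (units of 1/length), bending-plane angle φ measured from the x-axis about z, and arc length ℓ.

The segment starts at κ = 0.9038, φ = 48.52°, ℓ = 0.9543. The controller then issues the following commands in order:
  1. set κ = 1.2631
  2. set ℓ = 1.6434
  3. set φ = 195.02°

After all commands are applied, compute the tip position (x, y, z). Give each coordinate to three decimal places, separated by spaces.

-1.135 -0.304 0.693

initial: κ=0.9038, φ=48.52°, ℓ=0.9543
cmd 1: set κ=1.2631 → (κ,φ,ℓ)=(1.2631,48.52°,0.9543) → tip=(0.3370,0.3812,0.7394)
cmd 2: set ℓ=1.6434 → (κ,φ,ℓ)=(1.2631,48.52°,1.6434) → tip=(0.7781,0.8801,0.6929)
cmd 3: set φ=195.02° → (κ,φ,ℓ)=(1.2631,195.02°,1.6434) → tip=(-1.1346,-0.3044,0.6929)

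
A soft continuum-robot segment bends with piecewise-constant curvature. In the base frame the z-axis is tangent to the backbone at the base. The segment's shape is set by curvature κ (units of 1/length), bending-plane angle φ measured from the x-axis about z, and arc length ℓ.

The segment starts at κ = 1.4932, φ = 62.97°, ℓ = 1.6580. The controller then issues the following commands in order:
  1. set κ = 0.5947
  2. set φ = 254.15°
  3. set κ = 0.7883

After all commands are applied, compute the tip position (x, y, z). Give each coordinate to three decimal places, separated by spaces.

initial: κ=1.4932, φ=62.97°, ℓ=1.6580
cmd 1: set κ=0.5947 → (κ,φ,ℓ)=(0.5947,62.97°,1.6580) → tip=(0.3423,0.6710,1.4021)
cmd 2: set φ=254.15° → (κ,φ,ℓ)=(0.5947,254.15°,1.6580) → tip=(-0.2057,-0.7246,1.4021)
cmd 3: set κ=0.7883 → (κ,φ,ℓ)=(0.7883,254.15°,1.6580) → tip=(-0.2561,-0.9021,1.2247)

-0.256 -0.902 1.225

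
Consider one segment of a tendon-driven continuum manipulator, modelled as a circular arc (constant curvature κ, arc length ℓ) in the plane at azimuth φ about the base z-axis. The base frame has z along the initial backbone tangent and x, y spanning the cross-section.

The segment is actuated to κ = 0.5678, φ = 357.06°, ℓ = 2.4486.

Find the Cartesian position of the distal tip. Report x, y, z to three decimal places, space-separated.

θ = κ·ℓ = 0.5678 × 2.4486 = 1.39032 rad
ρ = (1 − cos θ)/κ = (1 − 0.17950)/0.5678 = 1.44505
z = sin θ / κ = 0.98376/0.5678 = 1.73258
x = ρ cos φ = 1.44505 × cos(357.06°) = 1.44314
y = ρ sin φ = 1.44505 × sin(357.06°) = -0.07412

1.443 -0.074 1.733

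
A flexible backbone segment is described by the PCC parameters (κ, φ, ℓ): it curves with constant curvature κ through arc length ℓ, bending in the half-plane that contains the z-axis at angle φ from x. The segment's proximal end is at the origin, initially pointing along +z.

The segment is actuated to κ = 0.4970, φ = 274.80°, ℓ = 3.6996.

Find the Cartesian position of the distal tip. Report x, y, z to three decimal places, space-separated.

θ = κ·ℓ = 0.4970 × 3.6996 = 1.83870 rad
ρ = (1 − cos θ)/κ = (1 − -0.26471)/0.4970 = 2.54469
z = sin θ / κ = 0.96433/0.4970 = 1.94030
x = ρ cos φ = 2.54469 × cos(274.80°) = 0.21293
y = ρ sin φ = 2.54469 × sin(274.80°) = -2.53577

0.213 -2.536 1.940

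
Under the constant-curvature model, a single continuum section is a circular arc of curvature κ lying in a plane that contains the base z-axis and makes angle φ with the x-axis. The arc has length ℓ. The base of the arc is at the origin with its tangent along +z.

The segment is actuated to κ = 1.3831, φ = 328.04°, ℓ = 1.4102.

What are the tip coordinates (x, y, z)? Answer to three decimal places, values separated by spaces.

θ = κ·ℓ = 1.3831 × 1.4102 = 1.95045 rad
ρ = (1 − cos θ)/κ = (1 − -0.37060)/1.3831 = 0.99096
z = sin θ / κ = 0.92879/1.3831 = 0.67153
x = ρ cos φ = 0.99096 × cos(328.04°) = 0.84075
y = ρ sin φ = 0.99096 × sin(328.04°) = -0.52454

0.841 -0.525 0.672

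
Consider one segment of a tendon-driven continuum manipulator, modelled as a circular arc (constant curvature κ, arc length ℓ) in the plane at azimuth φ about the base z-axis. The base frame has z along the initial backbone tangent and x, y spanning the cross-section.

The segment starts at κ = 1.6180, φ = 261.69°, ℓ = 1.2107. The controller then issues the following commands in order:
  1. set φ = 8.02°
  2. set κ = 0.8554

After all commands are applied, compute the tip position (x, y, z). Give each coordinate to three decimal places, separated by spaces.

initial: κ=1.6180, φ=261.69°, ℓ=1.2107
cmd 1: set φ=8.02° → (κ,φ,ℓ)=(1.6180,8.02°,1.2107) → tip=(0.8436,0.1189,0.5721)
cmd 2: set κ=0.8554 → (κ,φ,ℓ)=(0.8554,8.02°,1.2107) → tip=(0.5672,0.0799,1.0056)

0.567 0.080 1.006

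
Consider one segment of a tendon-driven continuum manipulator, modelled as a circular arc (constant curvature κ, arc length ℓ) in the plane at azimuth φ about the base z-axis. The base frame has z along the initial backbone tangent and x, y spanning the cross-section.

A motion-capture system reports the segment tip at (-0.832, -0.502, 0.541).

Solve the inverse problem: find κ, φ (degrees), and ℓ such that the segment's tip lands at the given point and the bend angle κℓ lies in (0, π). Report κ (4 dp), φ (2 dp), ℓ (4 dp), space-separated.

1.5712 211.11 1.3528

ρ = √(x²+y²) = √(-0.832² + -0.502²) = 0.97171
φ = atan2(y, x) mod 360° = atan2(-0.502, -0.832) = 211.1053°
|p|² = ρ² + z² = 0.97171² + 0.541² = 1.23691
κ = 2ρ / |p|² = 2×0.97171 / 1.23691 = 1.57120
θ = 2·atan2(ρ, z) = 2·atan2(0.97171, 0.541) = 2.12557 rad
ℓ = θ/κ = 2.12557/1.57120 = 1.35284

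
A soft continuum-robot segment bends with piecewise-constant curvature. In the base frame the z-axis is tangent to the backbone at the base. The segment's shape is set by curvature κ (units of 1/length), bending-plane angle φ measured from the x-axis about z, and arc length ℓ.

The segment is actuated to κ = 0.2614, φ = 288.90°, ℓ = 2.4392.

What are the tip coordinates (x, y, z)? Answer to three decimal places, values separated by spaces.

θ = κ·ℓ = 0.2614 × 2.4392 = 0.63761 rad
ρ = (1 − cos θ)/κ = (1 − 0.80352)/0.2614 = 0.75163
z = sin θ / κ = 0.59527/0.2614 = 2.27725
x = ρ cos φ = 0.75163 × cos(288.90°) = 0.24347
y = ρ sin φ = 0.75163 × sin(288.90°) = -0.71111

0.243 -0.711 2.277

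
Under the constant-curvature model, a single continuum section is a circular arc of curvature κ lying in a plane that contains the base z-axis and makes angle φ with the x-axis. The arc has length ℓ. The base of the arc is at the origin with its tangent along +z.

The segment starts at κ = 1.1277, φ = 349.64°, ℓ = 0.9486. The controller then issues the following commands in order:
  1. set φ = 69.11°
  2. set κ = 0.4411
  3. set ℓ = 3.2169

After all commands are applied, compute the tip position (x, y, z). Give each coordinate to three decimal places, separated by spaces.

initial: κ=1.1277, φ=349.64°, ℓ=0.9486
cmd 1: set φ=69.11° → (κ,φ,ℓ)=(1.1277,69.11°,0.9486) → tip=(0.1643,0.4305,0.7778)
cmd 2: set κ=0.4411 → (κ,φ,ℓ)=(0.4411,69.11°,0.9486) → tip=(0.0697,0.1827,0.9212)
cmd 3: set ℓ=3.2169 → (κ,φ,ℓ)=(0.4411,69.11°,3.2169) → tip=(0.6861,1.7977,2.2410)

0.686 1.798 2.241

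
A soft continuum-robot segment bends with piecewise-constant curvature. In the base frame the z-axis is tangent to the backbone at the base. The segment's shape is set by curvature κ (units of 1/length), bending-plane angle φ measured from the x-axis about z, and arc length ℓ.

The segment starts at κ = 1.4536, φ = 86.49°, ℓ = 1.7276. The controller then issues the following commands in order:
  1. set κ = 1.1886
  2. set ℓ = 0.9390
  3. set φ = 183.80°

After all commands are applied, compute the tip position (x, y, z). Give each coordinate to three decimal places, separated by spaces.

-0.471 -0.031 0.756

initial: κ=1.4536, φ=86.49°, ℓ=1.7276
cmd 1: set κ=1.1886 → (κ,φ,ℓ)=(1.1886,86.49°,1.7276) → tip=(0.0754,1.2295,0.7452)
cmd 2: set ℓ=0.9390 → (κ,φ,ℓ)=(1.1886,86.49°,0.9390) → tip=(0.0289,0.4709,0.7558)
cmd 3: set φ=183.80° → (κ,φ,ℓ)=(1.1886,183.80°,0.9390) → tip=(-0.4708,-0.0313,0.7558)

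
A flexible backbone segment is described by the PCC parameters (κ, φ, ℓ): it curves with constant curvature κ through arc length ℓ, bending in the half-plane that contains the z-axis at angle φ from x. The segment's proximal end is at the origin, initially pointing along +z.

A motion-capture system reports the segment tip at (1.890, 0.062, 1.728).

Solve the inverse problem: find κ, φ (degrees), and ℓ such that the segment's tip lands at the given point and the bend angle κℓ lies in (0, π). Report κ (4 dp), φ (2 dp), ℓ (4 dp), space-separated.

ρ = √(x²+y²) = √(1.890² + 0.062²) = 1.89102
φ = atan2(y, x) mod 360° = atan2(0.062, 1.890) = 1.8789°
|p|² = ρ² + z² = 1.89102² + 1.728² = 6.56193
κ = 2ρ / |p|² = 2×1.89102 / 6.56193 = 0.57636
θ = 2·atan2(ρ, z) = 2·atan2(1.89102, 1.728) = 1.66082 rad
ℓ = θ/κ = 1.66082/0.57636 = 2.88157

0.5764 1.88 2.8816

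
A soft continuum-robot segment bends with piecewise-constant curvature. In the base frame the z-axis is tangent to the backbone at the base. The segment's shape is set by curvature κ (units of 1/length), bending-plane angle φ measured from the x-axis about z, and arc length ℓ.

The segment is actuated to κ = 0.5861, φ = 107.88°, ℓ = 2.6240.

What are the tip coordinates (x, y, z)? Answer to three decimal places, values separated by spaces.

-0.507 1.570 1.705

θ = κ·ℓ = 0.5861 × 2.6240 = 1.53793 rad
ρ = (1 − cos θ)/κ = (1 − 0.03286)/0.5861 = 1.65012
z = sin θ / κ = 0.99946/0.5861 = 1.70527
x = ρ cos φ = 1.65012 × cos(107.88°) = -0.50663
y = ρ sin φ = 1.65012 × sin(107.88°) = 1.57042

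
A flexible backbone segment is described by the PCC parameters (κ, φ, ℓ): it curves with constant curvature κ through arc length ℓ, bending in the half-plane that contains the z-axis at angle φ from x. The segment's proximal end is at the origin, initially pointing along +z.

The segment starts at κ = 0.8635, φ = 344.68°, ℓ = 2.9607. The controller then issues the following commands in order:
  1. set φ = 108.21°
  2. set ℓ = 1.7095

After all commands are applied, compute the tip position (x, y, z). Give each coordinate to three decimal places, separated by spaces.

initial: κ=0.8635, φ=344.68°, ℓ=2.9607
cmd 1: set φ=108.21° → (κ,φ,ℓ)=(0.8635,108.21°,2.9607) → tip=(-0.6636,2.0172,0.6395)
cmd 2: set ℓ=1.7095 → (κ,φ,ℓ)=(0.8635,108.21°,1.7095) → tip=(-0.3277,0.9961,1.1529)

-0.328 0.996 1.153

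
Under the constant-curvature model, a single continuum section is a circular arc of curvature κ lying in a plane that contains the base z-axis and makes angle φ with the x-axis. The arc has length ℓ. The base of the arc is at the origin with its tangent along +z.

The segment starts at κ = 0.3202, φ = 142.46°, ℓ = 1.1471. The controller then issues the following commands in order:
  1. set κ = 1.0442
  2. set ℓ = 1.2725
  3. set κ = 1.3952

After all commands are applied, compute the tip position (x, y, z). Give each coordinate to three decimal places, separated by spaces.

initial: κ=0.3202, φ=142.46°, ℓ=1.1471
cmd 1: set κ=1.0442 → (κ,φ,ℓ)=(1.0442,142.46°,1.1471) → tip=(-0.4826,0.3709,0.8918)
cmd 2: set ℓ=1.2725 → (κ,φ,ℓ)=(1.0442,142.46°,1.2725) → tip=(-0.5773,0.4437,0.9298)
cmd 3: set κ=1.3952 → (κ,φ,ℓ)=(1.3952,142.46°,1.2725) → tip=(-0.6838,0.5255,0.7018)

-0.684 0.525 0.702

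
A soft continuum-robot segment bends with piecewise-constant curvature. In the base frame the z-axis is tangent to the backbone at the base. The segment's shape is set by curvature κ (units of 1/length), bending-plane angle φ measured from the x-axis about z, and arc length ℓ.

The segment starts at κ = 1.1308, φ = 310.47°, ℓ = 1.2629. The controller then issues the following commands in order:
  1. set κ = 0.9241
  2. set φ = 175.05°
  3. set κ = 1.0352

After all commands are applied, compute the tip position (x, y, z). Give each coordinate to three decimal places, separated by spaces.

-0.712 0.062 0.933

initial: κ=1.1308, φ=310.47°, ℓ=1.2629
cmd 1: set κ=0.9241 → (κ,φ,ℓ)=(0.9241,310.47°,1.2629) → tip=(0.4264,-0.4998,0.9951)
cmd 2: set φ=175.05° → (κ,φ,ℓ)=(0.9241,175.05°,1.2629) → tip=(-0.6545,0.0567,0.9951)
cmd 3: set κ=1.0352 → (κ,φ,ℓ)=(1.0352,175.05°,1.2629) → tip=(-0.7118,0.0616,0.9327)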